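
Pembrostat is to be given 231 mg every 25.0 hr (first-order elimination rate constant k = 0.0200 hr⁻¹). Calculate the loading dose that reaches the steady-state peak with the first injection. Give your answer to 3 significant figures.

Accumulation ratio R = 1 / (1 − e^(−kτ)) = 1 / (1 − e^(−0.02000×25.0)) = 1 / (1 − 0.6065) = 2.541
Loading dose = maintenance dose × R = 231 × 2.541 ≈ 587 mg

587 mg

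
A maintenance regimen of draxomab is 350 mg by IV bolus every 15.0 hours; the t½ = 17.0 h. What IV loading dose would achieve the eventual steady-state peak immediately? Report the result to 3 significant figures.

765 mg

k = ln 2 / 17.0 = 0.04077 h⁻¹
Accumulation ratio R = 1 / (1 − e^(−kτ)) = 1 / (1 − e^(−0.04077×15.0)) = 1 / (1 − 0.5425) = 2.186
Loading dose = maintenance dose × R = 350 × 2.186 ≈ 765 mg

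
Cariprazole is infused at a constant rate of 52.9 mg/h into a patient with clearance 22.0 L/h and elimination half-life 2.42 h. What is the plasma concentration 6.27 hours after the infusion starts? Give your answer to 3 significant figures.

Css = rate / CL = 52.9 / 22.0 = 2.405 µg/mL
k = ln 2 / 2.42 = 0.2864 h⁻¹
C(t) = Css (1 − e^(−kt)) = 2.405 × (1 − e^(−1.796)) = 2.405 × 0.8340 ≈ 2.01 µg/mL

2.01 µg/mL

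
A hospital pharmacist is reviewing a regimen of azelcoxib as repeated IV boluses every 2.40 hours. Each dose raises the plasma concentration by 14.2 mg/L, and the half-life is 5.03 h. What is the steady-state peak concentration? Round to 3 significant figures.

k = ln 2 / 5.03 = 0.1378 h⁻¹
Fraction remaining after one interval: e^(−kτ) = e^(−0.1378 × 2.40) = 0.7184
R = 1 / (1 − 0.7184) = 3.551
Css,max = 14.2 × 3.551 ≈ 50.4 mg/L

50.4 mg/L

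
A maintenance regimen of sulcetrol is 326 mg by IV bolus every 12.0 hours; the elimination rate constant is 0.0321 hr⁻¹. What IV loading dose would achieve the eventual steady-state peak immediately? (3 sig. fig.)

1020 mg

Accumulation ratio R = 1 / (1 − e^(−kτ)) = 1 / (1 − e^(−0.03210×12.0)) = 1 / (1 − 0.6803) = 3.128
Loading dose = maintenance dose × R = 326 × 3.128 ≈ 1020 mg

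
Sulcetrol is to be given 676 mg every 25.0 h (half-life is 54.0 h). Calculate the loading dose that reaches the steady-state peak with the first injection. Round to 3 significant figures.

k = ln 2 / 54.0 = 0.01284 h⁻¹
Accumulation ratio R = 1 / (1 − e^(−kτ)) = 1 / (1 − e^(−0.01284×25.0)) = 1 / (1 − 0.7255) = 3.643
Loading dose = maintenance dose × R = 676 × 3.643 ≈ 2460 mg

2460 mg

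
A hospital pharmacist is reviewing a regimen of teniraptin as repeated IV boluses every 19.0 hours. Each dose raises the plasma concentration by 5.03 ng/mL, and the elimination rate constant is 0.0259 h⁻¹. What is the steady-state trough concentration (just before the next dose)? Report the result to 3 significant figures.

Fraction remaining after one interval: e^(−kτ) = e^(−0.02590 × 19.0) = 0.6113
R = 1 / (1 − 0.6113) = 2.573
Css,max = 5.03 × 2.573 = 12.94 ng/mL
Css,min = Css,max × e^(−kτ) = 12.94 × 0.6113 ≈ 7.91 ng/mL

7.91 ng/mL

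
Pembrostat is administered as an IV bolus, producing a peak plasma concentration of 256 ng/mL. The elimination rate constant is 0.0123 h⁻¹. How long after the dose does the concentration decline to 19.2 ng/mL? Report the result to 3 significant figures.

211 hours

C(t) = C₀ e^(−kt)  ⇒  t = ln(C₀/C) / k
t = ln(256/19.2) / 0.01230 = 2.590 / 0.01230 ≈ 211 hours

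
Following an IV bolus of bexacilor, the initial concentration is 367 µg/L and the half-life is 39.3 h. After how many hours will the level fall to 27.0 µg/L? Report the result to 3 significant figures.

148 hours

k = ln 2 / 39.3 = 0.01764 h⁻¹
C(t) = C₀ e^(−kt)  ⇒  t = ln(C₀/C) / k
t = ln(367/27.0) / 0.01764 = 2.610 / 0.01764 ≈ 148 hours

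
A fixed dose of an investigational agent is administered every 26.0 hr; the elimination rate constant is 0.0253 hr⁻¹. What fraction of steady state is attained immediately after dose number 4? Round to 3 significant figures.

f_n = 1 − e^(−nkτ) = 1 − e^(−4 × 0.02530 × 26.0) = 1 − e^(−2.631) = 1 − 0.07199 ≈ 0.928

0.928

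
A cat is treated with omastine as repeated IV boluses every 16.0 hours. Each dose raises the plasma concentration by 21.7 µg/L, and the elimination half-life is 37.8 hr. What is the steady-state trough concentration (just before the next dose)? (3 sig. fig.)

k = ln 2 / 37.8 = 0.01834 hr⁻¹
Fraction remaining after one interval: e^(−kτ) = e^(−0.01834 × 16.0) = 0.7457
R = 1 / (1 − 0.7457) = 3.933
Css,max = 21.7 × 3.933 = 85.34 µg/L
Css,min = Css,max × e^(−kτ) = 85.34 × 0.7457 ≈ 63.6 µg/L

63.6 µg/L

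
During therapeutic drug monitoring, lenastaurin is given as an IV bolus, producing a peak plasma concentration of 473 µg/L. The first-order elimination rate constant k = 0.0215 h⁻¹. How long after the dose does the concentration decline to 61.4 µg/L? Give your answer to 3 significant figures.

C(t) = C₀ e^(−kt)  ⇒  t = ln(C₀/C) / k
t = ln(473/61.4) / 0.02150 = 2.042 / 0.02150 ≈ 95.0 hours

95.0 hours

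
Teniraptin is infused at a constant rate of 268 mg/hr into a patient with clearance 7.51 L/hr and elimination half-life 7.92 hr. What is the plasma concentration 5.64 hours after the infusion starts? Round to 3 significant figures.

13.9 µg/mL

Css = rate / CL = 268 / 7.51 = 35.69 µg/mL
k = ln 2 / 7.92 = 0.08752 hr⁻¹
C(t) = Css (1 − e^(−kt)) = 35.69 × (1 − e^(−0.4936)) = 35.69 × 0.3896 ≈ 13.9 µg/mL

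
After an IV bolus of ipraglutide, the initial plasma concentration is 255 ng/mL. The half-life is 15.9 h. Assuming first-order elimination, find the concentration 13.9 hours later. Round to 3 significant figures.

139 ng/mL

k = ln 2 / 15.9 = 0.04359 h⁻¹
C(t) = C₀ e^(−kt) = 255 × e^(−0.04359 × 13.9) = 255 × e^(−0.6060) = 255 × 0.5456 ≈ 139 ng/mL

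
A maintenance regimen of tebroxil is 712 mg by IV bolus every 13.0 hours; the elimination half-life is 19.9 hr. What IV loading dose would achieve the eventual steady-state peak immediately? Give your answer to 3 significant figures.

k = ln 2 / 19.9 = 0.03483 hr⁻¹
Accumulation ratio R = 1 / (1 − e^(−kτ)) = 1 / (1 − e^(−0.03483×13.0)) = 1 / (1 − 0.6358) = 2.746
Loading dose = maintenance dose × R = 712 × 2.746 ≈ 1960 mg

1960 mg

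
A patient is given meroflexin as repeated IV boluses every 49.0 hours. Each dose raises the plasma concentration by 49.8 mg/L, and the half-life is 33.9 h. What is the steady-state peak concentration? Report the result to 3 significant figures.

k = ln 2 / 33.9 = 0.02045 h⁻¹
Fraction remaining after one interval: e^(−kτ) = e^(−0.02045 × 49.0) = 0.3672
R = 1 / (1 − 0.3672) = 1.580
Css,max = 49.8 × 1.580 ≈ 78.7 mg/L

78.7 mg/L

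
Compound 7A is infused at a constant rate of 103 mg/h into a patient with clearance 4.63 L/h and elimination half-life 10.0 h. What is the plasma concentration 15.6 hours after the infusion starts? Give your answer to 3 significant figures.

14.7 mg/L

Css = rate / CL = 103 / 4.63 = 22.25 mg/L
k = ln 2 / 10.0 = 0.06931 h⁻¹
C(t) = Css (1 − e^(−kt)) = 22.25 × (1 − e^(−1.081)) = 22.25 × 0.6608 ≈ 14.7 mg/L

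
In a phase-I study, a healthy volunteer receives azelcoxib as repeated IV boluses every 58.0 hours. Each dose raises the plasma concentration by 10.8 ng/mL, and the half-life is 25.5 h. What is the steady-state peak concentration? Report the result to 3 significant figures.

k = ln 2 / 25.5 = 0.02718 h⁻¹
Fraction remaining after one interval: e^(−kτ) = e^(−0.02718 × 58.0) = 0.2067
R = 1 / (1 − 0.2067) = 1.261
Css,max = 10.8 × 1.261 ≈ 13.6 ng/mL

13.6 ng/mL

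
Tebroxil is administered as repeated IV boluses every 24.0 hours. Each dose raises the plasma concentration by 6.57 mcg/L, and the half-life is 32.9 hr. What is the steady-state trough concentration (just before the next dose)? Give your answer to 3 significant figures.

9.98 mcg/L

k = ln 2 / 32.9 = 0.02107 hr⁻¹
Fraction remaining after one interval: e^(−kτ) = e^(−0.02107 × 24.0) = 0.6031
R = 1 / (1 − 0.6031) = 2.520
Css,max = 6.57 × 2.520 = 16.55 mcg/L
Css,min = Css,max × e^(−kτ) = 16.55 × 0.6031 ≈ 9.98 mcg/L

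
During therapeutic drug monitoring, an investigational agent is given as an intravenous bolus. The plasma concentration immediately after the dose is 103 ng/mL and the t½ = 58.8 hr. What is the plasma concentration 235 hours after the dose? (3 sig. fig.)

k = ln 2 / 58.8 = 0.01179 hr⁻¹
235 hr is 3.997 half-lives, so C = 103 × (1/2)^3.997 = 103 × 0.06265 ≈ 6.45 ng/mL

6.45 ng/mL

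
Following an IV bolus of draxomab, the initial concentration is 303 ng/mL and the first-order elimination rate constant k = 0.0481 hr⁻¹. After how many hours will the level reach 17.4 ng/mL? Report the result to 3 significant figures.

C(t) = C₀ e^(−kt)  ⇒  t = ln(C₀/C) / k
t = ln(303/17.4) / 0.04810 = 2.857 / 0.04810 ≈ 59.4 hours

59.4 hours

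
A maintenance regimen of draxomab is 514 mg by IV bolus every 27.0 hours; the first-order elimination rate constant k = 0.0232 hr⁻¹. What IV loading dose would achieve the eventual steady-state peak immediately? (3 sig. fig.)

Accumulation ratio R = 1 / (1 − e^(−kτ)) = 1 / (1 − e^(−0.02320×27.0)) = 1 / (1 − 0.5345) = 2.148
Loading dose = maintenance dose × R = 514 × 2.148 ≈ 1100 mg

1100 mg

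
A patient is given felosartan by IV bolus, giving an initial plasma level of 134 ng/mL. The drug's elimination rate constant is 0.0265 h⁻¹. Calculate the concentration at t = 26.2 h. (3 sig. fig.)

66.9 ng/mL

C(t) = C₀ e^(−kt) = 134 × e^(−0.02650 × 26.2) = 134 × e^(−0.6943) = 134 × 0.4994 ≈ 66.9 ng/mL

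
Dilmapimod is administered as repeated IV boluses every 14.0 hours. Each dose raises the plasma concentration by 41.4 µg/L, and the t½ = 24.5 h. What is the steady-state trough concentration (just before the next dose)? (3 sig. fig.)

85.2 µg/L

k = ln 2 / 24.5 = 0.02829 h⁻¹
Fraction remaining after one interval: e^(−kτ) = e^(−0.02829 × 14.0) = 0.6730
R = 1 / (1 − 0.6730) = 3.058
Css,max = 41.4 × 3.058 = 126.6 µg/L
Css,min = Css,max × e^(−kτ) = 126.6 × 0.6730 ≈ 85.2 µg/L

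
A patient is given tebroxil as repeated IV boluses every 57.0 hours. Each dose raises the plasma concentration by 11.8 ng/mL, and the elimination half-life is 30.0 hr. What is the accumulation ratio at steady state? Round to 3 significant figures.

1.37

k = ln 2 / 30.0 = 0.02310 hr⁻¹
Fraction remaining after one interval: e^(−kτ) = e^(−0.02310 × 57.0) = 0.2679
R = 1 / (1 − 0.2679) = 1 / 0.7321 ≈ 1.37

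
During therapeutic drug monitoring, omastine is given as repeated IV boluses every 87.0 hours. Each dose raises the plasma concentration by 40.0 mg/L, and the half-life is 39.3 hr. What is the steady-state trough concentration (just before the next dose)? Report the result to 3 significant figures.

k = ln 2 / 39.3 = 0.01764 hr⁻¹
Fraction remaining after one interval: e^(−kτ) = e^(−0.01764 × 87.0) = 0.2156
R = 1 / (1 − 0.2156) = 1.275
Css,max = 40.0 × 1.275 = 50.99 mg/L
Css,min = Css,max × e^(−kτ) = 50.99 × 0.2156 ≈ 11.0 mg/L

11.0 mg/L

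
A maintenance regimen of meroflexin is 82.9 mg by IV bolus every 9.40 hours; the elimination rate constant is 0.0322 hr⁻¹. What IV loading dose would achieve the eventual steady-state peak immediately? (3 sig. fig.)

Accumulation ratio R = 1 / (1 − e^(−kτ)) = 1 / (1 − e^(−0.03220×9.40)) = 1 / (1 − 0.7388) = 3.829
Loading dose = maintenance dose × R = 82.9 × 3.829 ≈ 317 mg

317 mg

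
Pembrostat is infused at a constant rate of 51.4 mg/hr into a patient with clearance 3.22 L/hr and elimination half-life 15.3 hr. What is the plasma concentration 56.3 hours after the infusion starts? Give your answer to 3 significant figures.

Css = rate / CL = 51.4 / 3.22 = 15.96 µg/mL
k = ln 2 / 15.3 = 0.04530 hr⁻¹
C(t) = Css (1 − e^(−kt)) = 15.96 × (1 − e^(−2.551)) = 15.96 × 0.9220 ≈ 14.7 µg/mL

14.7 µg/mL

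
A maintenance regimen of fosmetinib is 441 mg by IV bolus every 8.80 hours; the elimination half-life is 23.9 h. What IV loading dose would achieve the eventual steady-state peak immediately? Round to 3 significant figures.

1960 mg

k = ln 2 / 23.9 = 0.02900 h⁻¹
Accumulation ratio R = 1 / (1 − e^(−kτ)) = 1 / (1 − e^(−0.02900×8.80)) = 1 / (1 − 0.7747) = 4.439
Loading dose = maintenance dose × R = 441 × 4.439 ≈ 1960 mg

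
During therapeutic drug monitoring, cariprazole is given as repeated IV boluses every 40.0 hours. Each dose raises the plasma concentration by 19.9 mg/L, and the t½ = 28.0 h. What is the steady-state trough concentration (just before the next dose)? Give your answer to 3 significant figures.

11.8 mg/L

k = ln 2 / 28.0 = 0.02476 h⁻¹
Fraction remaining after one interval: e^(−kτ) = e^(−0.02476 × 40.0) = 0.3715
R = 1 / (1 − 0.3715) = 1.591
Css,max = 19.9 × 1.591 = 31.66 mg/L
Css,min = Css,max × e^(−kτ) = 31.66 × 0.3715 ≈ 11.8 mg/L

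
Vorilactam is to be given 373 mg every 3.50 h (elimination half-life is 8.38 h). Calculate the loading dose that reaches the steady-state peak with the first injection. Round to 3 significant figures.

k = ln 2 / 8.38 = 0.08271 h⁻¹
Accumulation ratio R = 1 / (1 − e^(−kτ)) = 1 / (1 − e^(−0.08271×3.50)) = 1 / (1 − 0.7486) = 3.978
Loading dose = maintenance dose × R = 373 × 3.978 ≈ 1480 mg

1480 mg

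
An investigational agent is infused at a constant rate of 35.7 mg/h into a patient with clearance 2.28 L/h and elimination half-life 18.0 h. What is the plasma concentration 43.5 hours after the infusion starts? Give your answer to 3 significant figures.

12.7 µg/mL

Css = rate / CL = 35.7 / 2.28 = 15.66 µg/mL
k = ln 2 / 18.0 = 0.03851 h⁻¹
C(t) = Css (1 − e^(−kt)) = 15.66 × (1 − e^(−1.675)) = 15.66 × 0.8127 ≈ 12.7 µg/mL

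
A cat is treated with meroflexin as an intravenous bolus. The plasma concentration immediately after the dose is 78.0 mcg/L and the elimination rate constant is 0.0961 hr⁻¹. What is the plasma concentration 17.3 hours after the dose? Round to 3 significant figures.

14.8 mcg/L

C(t) = C₀ e^(−kt) = 78.0 × e^(−0.09610 × 17.3) = 78.0 × e^(−1.663) = 78.0 × 0.1897 ≈ 14.8 mcg/L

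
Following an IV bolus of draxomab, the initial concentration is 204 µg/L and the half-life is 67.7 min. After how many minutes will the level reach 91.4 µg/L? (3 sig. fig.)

k = ln 2 / 67.7 = 0.01024 min⁻¹
C(t) = C₀ e^(−kt)  ⇒  t = ln(C₀/C) / k
t = ln(204/91.4) / 0.01024 = 0.8029 / 0.01024 ≈ 78.4 minutes

78.4 minutes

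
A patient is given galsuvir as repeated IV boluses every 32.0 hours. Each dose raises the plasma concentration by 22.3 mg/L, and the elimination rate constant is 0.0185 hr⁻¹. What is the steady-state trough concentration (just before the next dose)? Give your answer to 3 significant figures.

Fraction remaining after one interval: e^(−kτ) = e^(−0.01850 × 32.0) = 0.5532
R = 1 / (1 − 0.5532) = 2.238
Css,max = 22.3 × 2.238 = 49.91 mg/L
Css,min = Css,max × e^(−kτ) = 49.91 × 0.5532 ≈ 27.6 mg/L

27.6 mg/L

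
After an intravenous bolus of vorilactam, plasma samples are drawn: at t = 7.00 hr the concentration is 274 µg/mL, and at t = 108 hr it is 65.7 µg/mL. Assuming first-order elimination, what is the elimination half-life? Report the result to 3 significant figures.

49.0 hours

k = ln(C₁/C₂) / (t₂ − t₁) = ln(274/65.7) / (108 − 7.00)
  = 1.428 / 101.0 = 0.01414 hr⁻¹
t½ = ln 2 / k = ln 2 / 0.01414 ≈ 49.0 hours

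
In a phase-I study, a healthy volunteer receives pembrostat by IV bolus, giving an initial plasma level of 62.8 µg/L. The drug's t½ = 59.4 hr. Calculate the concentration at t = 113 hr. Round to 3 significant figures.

k = ln 2 / 59.4 = 0.01167 hr⁻¹
C(t) = C₀ e^(−kt) = 62.8 × e^(−0.01167 × 113) = 62.8 × e^(−1.319) = 62.8 × 0.2675 ≈ 16.8 µg/L

16.8 µg/L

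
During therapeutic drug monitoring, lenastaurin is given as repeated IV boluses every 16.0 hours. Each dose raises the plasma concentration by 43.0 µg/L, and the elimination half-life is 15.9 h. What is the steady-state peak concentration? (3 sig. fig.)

k = ln 2 / 15.9 = 0.04359 h⁻¹
Fraction remaining after one interval: e^(−kτ) = e^(−0.04359 × 16.0) = 0.4978
R = 1 / (1 − 0.4978) = 1.991
Css,max = 43.0 × 1.991 ≈ 85.6 µg/L

85.6 µg/L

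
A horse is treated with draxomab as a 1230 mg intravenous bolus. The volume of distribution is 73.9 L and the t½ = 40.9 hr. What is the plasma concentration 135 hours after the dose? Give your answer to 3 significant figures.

1.69 µg/mL

C₀ = dose / V = 1230 / 73.9 = 16.64 µg/mL
k = ln 2 / 40.9 = 0.01695 hr⁻¹
C(t) = C₀ e^(−kt) = 16.64 × e^(−0.01695 × 135) = 16.64 × e^(−2.288) = 16.64 × 0.1015 ≈ 1.69 µg/mL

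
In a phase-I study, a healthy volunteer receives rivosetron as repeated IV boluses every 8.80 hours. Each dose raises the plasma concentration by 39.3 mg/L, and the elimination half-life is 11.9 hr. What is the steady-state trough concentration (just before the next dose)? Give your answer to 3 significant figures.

k = ln 2 / 11.9 = 0.05825 hr⁻¹
Fraction remaining after one interval: e^(−kτ) = e^(−0.05825 × 8.80) = 0.5989
R = 1 / (1 − 0.5989) = 2.493
Css,max = 39.3 × 2.493 = 97.99 mg/L
Css,min = Css,max × e^(−kτ) = 97.99 × 0.5989 ≈ 58.7 mg/L

58.7 mg/L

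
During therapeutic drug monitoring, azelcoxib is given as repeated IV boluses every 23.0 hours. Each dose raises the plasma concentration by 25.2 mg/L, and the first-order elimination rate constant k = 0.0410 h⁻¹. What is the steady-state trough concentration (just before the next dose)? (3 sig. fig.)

Fraction remaining after one interval: e^(−kτ) = e^(−0.04100 × 23.0) = 0.3895
R = 1 / (1 − 0.3895) = 1.638
Css,max = 25.2 × 1.638 = 41.27 mg/L
Css,min = Css,max × e^(−kτ) = 41.27 × 0.3895 ≈ 16.1 mg/L

16.1 mg/L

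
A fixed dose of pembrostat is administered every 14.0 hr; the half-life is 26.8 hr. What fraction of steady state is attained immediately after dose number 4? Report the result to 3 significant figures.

0.765

k = ln 2 / 26.8 = 0.02586 hr⁻¹
f_n = 1 − e^(−nkτ) = 1 − e^(−4 × 0.02586 × 14.0) = 1 − e^(−1.448) = 1 − 0.2350 ≈ 0.765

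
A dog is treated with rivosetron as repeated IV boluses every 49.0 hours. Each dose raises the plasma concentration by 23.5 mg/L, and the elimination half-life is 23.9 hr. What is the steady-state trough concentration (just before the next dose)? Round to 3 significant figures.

7.48 mg/L

k = ln 2 / 23.9 = 0.02900 hr⁻¹
Fraction remaining after one interval: e^(−kτ) = e^(−0.02900 × 49.0) = 0.2414
R = 1 / (1 − 0.2414) = 1.318
Css,max = 23.5 × 1.318 = 30.98 mg/L
Css,min = Css,max × e^(−kτ) = 30.98 × 0.2414 ≈ 7.48 mg/L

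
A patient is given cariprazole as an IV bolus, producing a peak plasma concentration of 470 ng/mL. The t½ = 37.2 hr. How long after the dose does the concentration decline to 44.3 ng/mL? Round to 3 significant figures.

127 hours

k = ln 2 / 37.2 = 0.01863 hr⁻¹
C(t) = C₀ e^(−kt)  ⇒  t = ln(C₀/C) / k
t = ln(470/44.3) / 0.01863 = 2.362 / 0.01863 ≈ 127 hours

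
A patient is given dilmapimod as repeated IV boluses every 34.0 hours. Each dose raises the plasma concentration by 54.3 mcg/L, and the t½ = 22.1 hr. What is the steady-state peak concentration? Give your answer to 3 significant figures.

k = ln 2 / 22.1 = 0.03136 hr⁻¹
Fraction remaining after one interval: e^(−kτ) = e^(−0.03136 × 34.0) = 0.3443
R = 1 / (1 − 0.3443) = 1.525
Css,max = 54.3 × 1.525 ≈ 82.8 mcg/L

82.8 mcg/L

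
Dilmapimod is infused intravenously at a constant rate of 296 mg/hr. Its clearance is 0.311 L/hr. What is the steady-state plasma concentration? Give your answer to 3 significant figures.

Css = infusion rate / CL = 296 / 0.311 ≈ 952 mg/L

952 mg/L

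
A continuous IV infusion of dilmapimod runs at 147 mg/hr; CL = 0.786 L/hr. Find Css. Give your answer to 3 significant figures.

187 mg/L

Css = infusion rate / CL = 147 / 0.786 ≈ 187 mg/L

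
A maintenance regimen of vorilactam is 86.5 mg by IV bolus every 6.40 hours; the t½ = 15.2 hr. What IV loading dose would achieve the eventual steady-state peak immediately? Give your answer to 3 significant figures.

k = ln 2 / 15.2 = 0.04560 hr⁻¹
Accumulation ratio R = 1 / (1 − e^(−kτ)) = 1 / (1 − e^(−0.04560×6.40)) = 1 / (1 − 0.7469) = 3.951
Loading dose = maintenance dose × R = 86.5 × 3.951 ≈ 342 mg

342 mg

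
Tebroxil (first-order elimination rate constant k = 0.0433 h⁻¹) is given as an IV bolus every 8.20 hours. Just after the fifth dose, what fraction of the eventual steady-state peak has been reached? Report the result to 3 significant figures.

f_n = 1 − e^(−nkτ) = 1 − e^(−5 × 0.04330 × 8.20) = 1 − e^(−1.775) = 1 − 0.1694 ≈ 0.831

0.831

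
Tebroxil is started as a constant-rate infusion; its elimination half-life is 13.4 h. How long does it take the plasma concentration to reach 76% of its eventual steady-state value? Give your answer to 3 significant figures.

27.6 hours

k = ln 2 / 13.4 = 0.05173 h⁻¹
f = 1 − e^(−kt)  ⇒  t = −ln(1 − f) / k
t = −ln(1 − 0.76) / 0.05173 = 1.427 / 0.05173 ≈ 27.6 hours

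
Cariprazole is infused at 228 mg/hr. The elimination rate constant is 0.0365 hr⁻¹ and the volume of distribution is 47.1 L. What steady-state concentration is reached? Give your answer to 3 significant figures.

CL = k · V = 0.0365 × 47.1 = 1.719 L/hr
Css = rate / CL = 228 / 1.719 ≈ 133 mg/L

133 mg/L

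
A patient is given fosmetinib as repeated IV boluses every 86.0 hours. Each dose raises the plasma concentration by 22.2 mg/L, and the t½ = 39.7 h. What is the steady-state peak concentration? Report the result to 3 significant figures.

k = ln 2 / 39.7 = 0.01746 h⁻¹
Fraction remaining after one interval: e^(−kτ) = e^(−0.01746 × 86.0) = 0.2228
R = 1 / (1 − 0.2228) = 1.287
Css,max = 22.2 × 1.287 ≈ 28.6 mg/L

28.6 mg/L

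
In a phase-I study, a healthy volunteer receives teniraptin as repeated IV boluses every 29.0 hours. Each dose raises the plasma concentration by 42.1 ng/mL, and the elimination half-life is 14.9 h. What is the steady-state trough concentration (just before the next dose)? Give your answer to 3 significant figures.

k = ln 2 / 14.9 = 0.04652 h⁻¹
Fraction remaining after one interval: e^(−kτ) = e^(−0.04652 × 29.0) = 0.2595
R = 1 / (1 − 0.2595) = 1.350
Css,max = 42.1 × 1.350 = 56.85 ng/mL
Css,min = Css,max × e^(−kτ) = 56.85 × 0.2595 ≈ 14.8 ng/mL

14.8 ng/mL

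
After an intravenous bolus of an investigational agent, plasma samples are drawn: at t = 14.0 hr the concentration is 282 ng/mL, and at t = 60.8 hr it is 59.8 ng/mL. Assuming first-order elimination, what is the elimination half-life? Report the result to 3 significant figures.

20.9 hours

k = ln(C₁/C₂) / (t₂ − t₁) = ln(282/59.8) / (60.8 − 14.0)
  = 1.551 / 46.80 = 0.03314 hr⁻¹
t½ = ln 2 / k = ln 2 / 0.03314 ≈ 20.9 hours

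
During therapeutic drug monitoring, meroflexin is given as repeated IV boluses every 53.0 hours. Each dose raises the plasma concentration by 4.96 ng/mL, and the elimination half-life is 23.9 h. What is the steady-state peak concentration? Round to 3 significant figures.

6.32 ng/mL

k = ln 2 / 23.9 = 0.02900 h⁻¹
Fraction remaining after one interval: e^(−kτ) = e^(−0.02900 × 53.0) = 0.2150
R = 1 / (1 − 0.2150) = 1.274
Css,max = 4.96 × 1.274 ≈ 6.32 ng/mL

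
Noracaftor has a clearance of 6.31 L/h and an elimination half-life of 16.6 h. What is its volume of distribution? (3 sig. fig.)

151 L

k = ln 2 / t½ = ln 2 / 16.6 = 0.04176 h⁻¹
V = CL / k = 6.31 / 0.04176 ≈ 151 L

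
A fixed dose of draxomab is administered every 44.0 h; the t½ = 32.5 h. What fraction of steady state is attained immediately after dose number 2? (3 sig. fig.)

k = ln 2 / 32.5 = 0.02133 h⁻¹
f_n = 1 − e^(−nkτ) = 1 − e^(−2 × 0.02133 × 44.0) = 1 − e^(−1.877) = 1 − 0.1531 ≈ 0.847

0.847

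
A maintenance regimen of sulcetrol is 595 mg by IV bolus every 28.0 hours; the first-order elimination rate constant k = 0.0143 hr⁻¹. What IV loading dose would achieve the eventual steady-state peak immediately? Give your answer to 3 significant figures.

1800 mg

Accumulation ratio R = 1 / (1 − e^(−kτ)) = 1 / (1 − e^(−0.01430×28.0)) = 1 / (1 − 0.6701) = 3.031
Loading dose = maintenance dose × R = 595 × 3.031 ≈ 1800 mg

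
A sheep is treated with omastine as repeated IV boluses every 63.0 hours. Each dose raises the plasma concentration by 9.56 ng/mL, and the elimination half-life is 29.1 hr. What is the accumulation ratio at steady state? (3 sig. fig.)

k = ln 2 / 29.1 = 0.02382 hr⁻¹
Fraction remaining after one interval: e^(−kτ) = e^(−0.02382 × 63.0) = 0.2230
R = 1 / (1 − 0.2230) = 1 / 0.7770 ≈ 1.29

1.29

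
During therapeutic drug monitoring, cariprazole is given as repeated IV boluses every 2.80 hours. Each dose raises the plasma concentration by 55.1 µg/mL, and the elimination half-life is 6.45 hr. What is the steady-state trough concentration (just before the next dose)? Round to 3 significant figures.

157 µg/mL

k = ln 2 / 6.45 = 0.1075 hr⁻¹
Fraction remaining after one interval: e^(−kτ) = e^(−0.1075 × 2.80) = 0.7402
R = 1 / (1 − 0.7402) = 3.848
Css,max = 55.1 × 3.848 = 212.0 µg/mL
Css,min = Css,max × e^(−kτ) = 212.0 × 0.7402 ≈ 157 µg/mL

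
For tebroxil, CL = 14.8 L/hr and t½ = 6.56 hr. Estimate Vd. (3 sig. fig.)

140 L

k = ln 2 / t½ = ln 2 / 6.56 = 0.1057 hr⁻¹
V = CL / k = 14.8 / 0.1057 ≈ 140 L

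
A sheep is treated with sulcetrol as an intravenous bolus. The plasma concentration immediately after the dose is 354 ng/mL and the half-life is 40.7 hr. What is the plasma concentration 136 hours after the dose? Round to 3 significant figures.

34.9 ng/mL

k = ln 2 / 40.7 = 0.01703 hr⁻¹
C(t) = C₀ e^(−kt) = 354 × e^(−0.01703 × 136) = 354 × e^(−2.316) = 354 × 0.09865 ≈ 34.9 ng/mL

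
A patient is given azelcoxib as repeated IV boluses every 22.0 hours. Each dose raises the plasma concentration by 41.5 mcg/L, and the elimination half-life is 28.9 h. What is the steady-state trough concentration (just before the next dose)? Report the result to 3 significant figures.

59.7 mcg/L

k = ln 2 / 28.9 = 0.02398 h⁻¹
Fraction remaining after one interval: e^(−kτ) = e^(−0.02398 × 22.0) = 0.5900
R = 1 / (1 − 0.5900) = 2.439
Css,max = 41.5 × 2.439 = 101.2 mcg/L
Css,min = Css,max × e^(−kτ) = 101.2 × 0.5900 ≈ 59.7 mcg/L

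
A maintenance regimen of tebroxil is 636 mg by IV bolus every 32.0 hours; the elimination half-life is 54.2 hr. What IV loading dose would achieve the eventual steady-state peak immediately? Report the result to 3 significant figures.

k = ln 2 / 54.2 = 0.01279 hr⁻¹
Accumulation ratio R = 1 / (1 − e^(−kτ)) = 1 / (1 − e^(−0.01279×32.0)) = 1 / (1 − 0.6642) = 2.978
Loading dose = maintenance dose × R = 636 × 2.978 ≈ 1890 mg

1890 mg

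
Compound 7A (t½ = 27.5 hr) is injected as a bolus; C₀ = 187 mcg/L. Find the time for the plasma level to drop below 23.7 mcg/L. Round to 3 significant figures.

82.0 hours

k = ln 2 / 27.5 = 0.02521 hr⁻¹
C(t) = C₀ e^(−kt)  ⇒  t = ln(C₀/C) / k
t = ln(187/23.7) / 0.02521 = 2.066 / 0.02521 ≈ 82.0 hours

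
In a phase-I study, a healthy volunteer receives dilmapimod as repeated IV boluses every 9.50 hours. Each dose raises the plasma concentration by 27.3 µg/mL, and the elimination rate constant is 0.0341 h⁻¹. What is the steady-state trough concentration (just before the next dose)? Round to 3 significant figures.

71.4 µg/mL

Fraction remaining after one interval: e^(−kτ) = e^(−0.03410 × 9.50) = 0.7233
R = 1 / (1 − 0.7233) = 3.614
Css,max = 27.3 × 3.614 = 98.66 µg/mL
Css,min = Css,max × e^(−kτ) = 98.66 × 0.7233 ≈ 71.4 µg/mL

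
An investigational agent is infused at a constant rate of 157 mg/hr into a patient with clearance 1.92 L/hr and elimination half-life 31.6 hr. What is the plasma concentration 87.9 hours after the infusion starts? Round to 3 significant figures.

69.9 µg/mL

Css = rate / CL = 157 / 1.92 = 81.77 µg/mL
k = ln 2 / 31.6 = 0.02194 hr⁻¹
C(t) = Css (1 − e^(−kt)) = 81.77 × (1 − e^(−1.928)) = 81.77 × 0.8546 ≈ 69.9 µg/mL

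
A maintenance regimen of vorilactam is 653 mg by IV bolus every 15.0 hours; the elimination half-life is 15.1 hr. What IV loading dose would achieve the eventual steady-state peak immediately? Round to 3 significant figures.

k = ln 2 / 15.1 = 0.04590 hr⁻¹
Accumulation ratio R = 1 / (1 − e^(−kτ)) = 1 / (1 − e^(−0.04590×15.0)) = 1 / (1 − 0.5023) = 2.009
Loading dose = maintenance dose × R = 653 × 2.009 ≈ 1310 mg

1310 mg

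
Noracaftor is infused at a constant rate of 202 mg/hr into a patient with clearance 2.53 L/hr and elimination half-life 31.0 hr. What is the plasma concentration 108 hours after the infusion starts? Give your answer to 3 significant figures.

Css = rate / CL = 202 / 2.53 = 79.84 mg/L
k = ln 2 / 31.0 = 0.02236 hr⁻¹
C(t) = Css (1 − e^(−kt)) = 79.84 × (1 − e^(−2.415)) = 79.84 × 0.9106 ≈ 72.7 mg/L

72.7 mg/L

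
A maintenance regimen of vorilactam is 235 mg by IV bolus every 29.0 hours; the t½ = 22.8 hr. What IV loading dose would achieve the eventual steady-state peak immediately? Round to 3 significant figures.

401 mg

k = ln 2 / 22.8 = 0.03040 hr⁻¹
Accumulation ratio R = 1 / (1 − e^(−kτ)) = 1 / (1 − e^(−0.03040×29.0)) = 1 / (1 − 0.4141) = 1.707
Loading dose = maintenance dose × R = 235 × 1.707 ≈ 401 mg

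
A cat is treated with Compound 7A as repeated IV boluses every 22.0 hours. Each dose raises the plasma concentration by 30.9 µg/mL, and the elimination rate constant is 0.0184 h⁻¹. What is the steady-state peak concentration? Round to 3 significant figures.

Fraction remaining after one interval: e^(−kτ) = e^(−0.01840 × 22.0) = 0.6671
R = 1 / (1 − 0.6671) = 3.004
Css,max = 30.9 × 3.004 ≈ 92.8 µg/mL

92.8 µg/mL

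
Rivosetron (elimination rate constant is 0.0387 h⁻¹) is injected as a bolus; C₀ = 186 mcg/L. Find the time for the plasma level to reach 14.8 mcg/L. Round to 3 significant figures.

65.4 hours

C(t) = C₀ e^(−kt)  ⇒  t = ln(C₀/C) / k
t = ln(186/14.8) / 0.03870 = 2.531 / 0.03870 ≈ 65.4 hours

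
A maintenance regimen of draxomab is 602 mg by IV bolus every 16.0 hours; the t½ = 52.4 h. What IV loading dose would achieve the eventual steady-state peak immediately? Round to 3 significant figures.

3160 mg

k = ln 2 / 52.4 = 0.01323 h⁻¹
Accumulation ratio R = 1 / (1 − e^(−kτ)) = 1 / (1 − e^(−0.01323×16.0)) = 1 / (1 − 0.8092) = 5.242
Loading dose = maintenance dose × R = 602 × 5.242 ≈ 3160 mg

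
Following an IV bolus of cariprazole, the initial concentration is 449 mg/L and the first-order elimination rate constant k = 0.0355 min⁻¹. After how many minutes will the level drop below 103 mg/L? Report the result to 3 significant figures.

C(t) = C₀ e^(−kt)  ⇒  t = ln(C₀/C) / k
t = ln(449/103) / 0.03550 = 1.472 / 0.03550 ≈ 41.5 minutes

41.5 minutes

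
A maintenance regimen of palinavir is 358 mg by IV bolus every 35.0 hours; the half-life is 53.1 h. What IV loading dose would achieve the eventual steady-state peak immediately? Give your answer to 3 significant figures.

976 mg

k = ln 2 / 53.1 = 0.01305 h⁻¹
Accumulation ratio R = 1 / (1 − e^(−kτ)) = 1 / (1 − e^(−0.01305×35.0)) = 1 / (1 − 0.6333) = 2.727
Loading dose = maintenance dose × R = 358 × 2.727 ≈ 976 mg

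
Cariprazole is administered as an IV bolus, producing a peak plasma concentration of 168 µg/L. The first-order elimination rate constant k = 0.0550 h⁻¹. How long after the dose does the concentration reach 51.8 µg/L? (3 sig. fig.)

C(t) = C₀ e^(−kt)  ⇒  t = ln(C₀/C) / k
t = ln(168/51.8) / 0.05500 = 1.177 / 0.05500 ≈ 21.4 hours

21.4 hours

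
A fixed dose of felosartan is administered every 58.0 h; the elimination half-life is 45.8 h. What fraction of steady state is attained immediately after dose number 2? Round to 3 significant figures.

k = ln 2 / 45.8 = 0.01513 h⁻¹
f_n = 1 − e^(−nkτ) = 1 − e^(−2 × 0.01513 × 58.0) = 1 − e^(−1.756) = 1 − 0.1728 ≈ 0.827

0.827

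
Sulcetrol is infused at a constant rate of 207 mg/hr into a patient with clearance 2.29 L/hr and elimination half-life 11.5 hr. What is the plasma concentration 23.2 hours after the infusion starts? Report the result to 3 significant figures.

Css = rate / CL = 207 / 2.29 = 90.39 mg/L
k = ln 2 / 11.5 = 0.06027 hr⁻¹
C(t) = Css (1 − e^(−kt)) = 90.39 × (1 − e^(−1.398)) = 90.39 × 0.7530 ≈ 68.1 mg/L

68.1 mg/L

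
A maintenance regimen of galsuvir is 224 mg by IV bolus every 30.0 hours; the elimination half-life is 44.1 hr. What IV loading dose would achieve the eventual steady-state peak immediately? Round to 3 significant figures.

596 mg

k = ln 2 / 44.1 = 0.01572 hr⁻¹
Accumulation ratio R = 1 / (1 − e^(−kτ)) = 1 / (1 − e^(−0.01572×30.0)) = 1 / (1 − 0.6240) = 2.660
Loading dose = maintenance dose × R = 224 × 2.660 ≈ 596 mg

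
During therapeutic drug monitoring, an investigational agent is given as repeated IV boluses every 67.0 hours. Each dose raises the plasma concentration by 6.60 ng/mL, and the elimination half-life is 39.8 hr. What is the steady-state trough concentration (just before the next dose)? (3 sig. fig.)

k = ln 2 / 39.8 = 0.01742 hr⁻¹
Fraction remaining after one interval: e^(−kτ) = e^(−0.01742 × 67.0) = 0.3113
R = 1 / (1 − 0.3113) = 1.452
Css,max = 6.60 × 1.452 = 9.584 ng/mL
Css,min = Css,max × e^(−kτ) = 9.584 × 0.3113 ≈ 2.98 ng/mL

2.98 ng/mL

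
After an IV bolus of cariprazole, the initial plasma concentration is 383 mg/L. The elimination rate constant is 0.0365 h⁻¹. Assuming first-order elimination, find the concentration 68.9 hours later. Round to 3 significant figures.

C(t) = C₀ e^(−kt) = 383 × e^(−0.03650 × 68.9) = 383 × e^(−2.515) = 383 × 0.08088 ≈ 31.0 mg/L

31.0 mg/L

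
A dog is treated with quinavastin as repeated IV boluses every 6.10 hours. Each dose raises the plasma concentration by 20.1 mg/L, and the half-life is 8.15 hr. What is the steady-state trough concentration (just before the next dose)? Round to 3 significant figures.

k = ln 2 / 8.15 = 0.08505 hr⁻¹
Fraction remaining after one interval: e^(−kτ) = e^(−0.08505 × 6.10) = 0.5952
R = 1 / (1 − 0.5952) = 2.471
Css,max = 20.1 × 2.471 = 49.66 mg/L
Css,min = Css,max × e^(−kτ) = 49.66 × 0.5952 ≈ 29.6 mg/L

29.6 mg/L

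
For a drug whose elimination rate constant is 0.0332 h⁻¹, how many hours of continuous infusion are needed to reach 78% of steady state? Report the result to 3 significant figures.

f = 1 − e^(−kt)  ⇒  t = −ln(1 − f) / k
t = −ln(1 − 0.78) / 0.03320 = 1.514 / 0.03320 ≈ 45.6 hours

45.6 hours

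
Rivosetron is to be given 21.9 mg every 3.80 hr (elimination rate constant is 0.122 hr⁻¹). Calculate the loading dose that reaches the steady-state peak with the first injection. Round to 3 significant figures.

59.0 mg

Accumulation ratio R = 1 / (1 − e^(−kτ)) = 1 / (1 − e^(−0.1220×3.80)) = 1 / (1 − 0.6290) = 2.696
Loading dose = maintenance dose × R = 21.9 × 2.696 ≈ 59.0 mg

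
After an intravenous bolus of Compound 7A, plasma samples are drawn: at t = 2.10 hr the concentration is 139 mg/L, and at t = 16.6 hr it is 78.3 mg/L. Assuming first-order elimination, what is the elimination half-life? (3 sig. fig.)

k = ln(C₁/C₂) / (t₂ − t₁) = ln(139/78.3) / (16.6 − 2.10)
  = 0.5739 / 14.50 = 0.03958 hr⁻¹
t½ = ln 2 / k = ln 2 / 0.03958 ≈ 17.5 hours

17.5 hours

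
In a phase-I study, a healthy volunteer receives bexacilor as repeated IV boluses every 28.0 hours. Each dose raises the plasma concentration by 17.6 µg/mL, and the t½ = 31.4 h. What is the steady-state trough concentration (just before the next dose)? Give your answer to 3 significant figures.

k = ln 2 / 31.4 = 0.02207 h⁻¹
Fraction remaining after one interval: e^(−kτ) = e^(−0.02207 × 28.0) = 0.5390
R = 1 / (1 − 0.5390) = 2.169
Css,max = 17.6 × 2.169 = 38.18 µg/mL
Css,min = Css,max × e^(−kτ) = 38.18 × 0.5390 ≈ 20.6 µg/mL

20.6 µg/mL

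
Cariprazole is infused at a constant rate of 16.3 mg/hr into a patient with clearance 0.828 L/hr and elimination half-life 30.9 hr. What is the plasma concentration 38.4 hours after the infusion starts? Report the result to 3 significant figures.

11.4 µg/mL

Css = rate / CL = 16.3 / 0.828 = 19.69 µg/mL
k = ln 2 / 30.9 = 0.02243 hr⁻¹
C(t) = Css (1 − e^(−kt)) = 19.69 × (1 − e^(−0.8614)) = 19.69 × 0.5774 ≈ 11.4 µg/mL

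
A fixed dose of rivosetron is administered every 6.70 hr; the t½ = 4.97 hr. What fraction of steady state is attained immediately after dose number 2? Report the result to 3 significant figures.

0.846

k = ln 2 / 4.97 = 0.1395 hr⁻¹
f_n = 1 − e^(−nkτ) = 1 − e^(−2 × 0.1395 × 6.70) = 1 − e^(−1.869) = 1 − 0.1543 ≈ 0.846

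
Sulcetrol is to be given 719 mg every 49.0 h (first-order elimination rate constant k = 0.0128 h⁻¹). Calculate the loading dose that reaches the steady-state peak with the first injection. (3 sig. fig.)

Accumulation ratio R = 1 / (1 − e^(−kτ)) = 1 / (1 − e^(−0.01280×49.0)) = 1 / (1 − 0.5341) = 2.146
Loading dose = maintenance dose × R = 719 × 2.146 ≈ 1540 mg

1540 mg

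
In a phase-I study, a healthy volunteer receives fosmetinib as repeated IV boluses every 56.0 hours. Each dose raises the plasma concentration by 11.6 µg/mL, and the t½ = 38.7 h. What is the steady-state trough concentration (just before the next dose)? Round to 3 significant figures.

k = ln 2 / 38.7 = 0.01791 h⁻¹
Fraction remaining after one interval: e^(−kτ) = e^(−0.01791 × 56.0) = 0.3668
R = 1 / (1 − 0.3668) = 1.579
Css,max = 11.6 × 1.579 = 18.32 µg/mL
Css,min = Css,max × e^(−kτ) = 18.32 × 0.3668 ≈ 6.72 µg/mL

6.72 µg/mL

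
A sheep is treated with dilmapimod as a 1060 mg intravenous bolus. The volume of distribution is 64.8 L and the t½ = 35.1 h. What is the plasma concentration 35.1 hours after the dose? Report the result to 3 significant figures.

8.18 µg/mL

C₀ = dose / V = 1060 / 64.8 = 16.36 µg/mL
k = ln 2 / 35.1 = 0.01975 h⁻¹
C(t) = C₀ e^(−kt) = 16.36 × e^(−0.01975 × 35.1) = 16.36 × e^(−0.6931) = 16.36 × 0.5000 ≈ 8.18 µg/mL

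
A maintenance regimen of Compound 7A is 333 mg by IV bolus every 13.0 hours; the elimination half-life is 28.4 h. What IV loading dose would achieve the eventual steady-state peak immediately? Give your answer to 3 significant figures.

k = ln 2 / 28.4 = 0.02441 h⁻¹
Accumulation ratio R = 1 / (1 − e^(−kτ)) = 1 / (1 − e^(−0.02441×13.0)) = 1 / (1 − 0.7281) = 3.678
Loading dose = maintenance dose × R = 333 × 3.678 ≈ 1220 mg

1220 mg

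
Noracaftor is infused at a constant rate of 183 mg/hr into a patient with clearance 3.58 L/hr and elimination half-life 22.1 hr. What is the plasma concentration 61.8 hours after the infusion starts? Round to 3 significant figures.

Css = rate / CL = 183 / 3.58 = 51.12 µg/mL
k = ln 2 / 22.1 = 0.03136 hr⁻¹
C(t) = Css (1 − e^(−kt)) = 51.12 × (1 − e^(−1.938)) = 51.12 × 0.8561 ≈ 43.8 µg/mL

43.8 µg/mL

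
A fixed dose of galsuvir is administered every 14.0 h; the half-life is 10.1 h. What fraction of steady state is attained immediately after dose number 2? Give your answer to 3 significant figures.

0.854

k = ln 2 / 10.1 = 0.06863 h⁻¹
f_n = 1 − e^(−nkτ) = 1 − e^(−2 × 0.06863 × 14.0) = 1 − e^(−1.922) = 1 − 0.1464 ≈ 0.854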